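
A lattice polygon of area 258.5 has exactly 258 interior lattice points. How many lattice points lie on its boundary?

3

Pick's theorem gives A = I + B/2 − 1, so B = 2(A − I + 1) = 2(258.5 − 258 + 1) = 3.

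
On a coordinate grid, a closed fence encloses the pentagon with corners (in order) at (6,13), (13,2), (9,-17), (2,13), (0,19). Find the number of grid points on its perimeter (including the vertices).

11

Summing gcd(|Δx|,|Δy|) over the edges gives the boundary count: gcd(7,11) + gcd(4,19) + gcd(7,30) + gcd(2,6) + gcd(6,6) = 1+1+1+2+6 = 11.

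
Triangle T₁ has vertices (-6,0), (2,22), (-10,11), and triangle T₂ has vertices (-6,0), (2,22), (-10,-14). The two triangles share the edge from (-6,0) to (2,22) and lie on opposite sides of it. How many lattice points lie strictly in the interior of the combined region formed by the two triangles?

The union is the simple quadrilateral with vertices (-6,0), (-10,11), (2,22), (-10,-14) in order.
Using the shoelace formula, 2A = |((-6)·11 − (-10)·0) + ((-10)·22 − 2·11) + (2·(-14) − (-10)·22) + ((-10)·0 − (-6)·(-14))| = 200, so the area is 100.
The number of boundary lattice points is Σ gcd(|Δx|,|Δy|) = gcd(4,11) + gcd(12,11) + gcd(12,36) + gcd(4,14) = 1+1+12+2 = 16.
By Pick's theorem I = A − B/2 + 1 = 100 − 16/2 + 1 = 93.

93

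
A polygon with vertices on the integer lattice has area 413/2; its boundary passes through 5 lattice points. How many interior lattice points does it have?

205

From Pick's theorem, I = A − B/2 + 1 = 413/2 − 5/2 + 1 = 205.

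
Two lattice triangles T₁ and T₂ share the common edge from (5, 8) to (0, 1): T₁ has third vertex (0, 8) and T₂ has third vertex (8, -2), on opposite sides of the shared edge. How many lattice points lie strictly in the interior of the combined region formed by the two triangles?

The union is the simple quadrilateral with vertices (5, 8), (0, 8), (0, 1), (8, -2) in order.
Using the shoelace formula, 2A = |(5·8 − 0·8) + (0·1 − 0·8) + (0·(-2) − 8·1) + (8·8 − 5·(-2))| = 106, so the area is 53.
Summing gcd(|Δx|,|Δy|) over the edges gives the boundary count: gcd(5,0) + gcd(0,7) + gcd(8,3) + gcd(3,10) = 5+7+1+1 = 14.
By Pick's theorem I = A − B/2 + 1 = 53 − 14/2 + 1 = 47.

47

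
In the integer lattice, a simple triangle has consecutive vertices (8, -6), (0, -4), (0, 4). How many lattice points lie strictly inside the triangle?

By the shoelace formula, twice the signed area is |[8·(-4) − 0·(-6)] + [0·4 − 0·(-4)] + [0·(-6) − 8·4]| = 64, so the area is 32.
The number of boundary lattice points is Σ gcd(|Δx|,|Δy|) = gcd(8,2) + gcd(0,8) + gcd(8,10) = 2+8+2 = 12.
Pick's theorem gives I = A − B/2 + 1 = 32 − 12/2 + 1 = 27.

27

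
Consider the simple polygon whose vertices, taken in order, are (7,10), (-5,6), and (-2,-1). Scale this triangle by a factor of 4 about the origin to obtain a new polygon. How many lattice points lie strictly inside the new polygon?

757

The shoelace formula gives twice the area as |[7·6 − (-5)·10] + [(-5)·(-1) − (-2)·6] + [(-2)·10 − 7·(-1)]| = 96, so the area is 48.
Summing gcd(|Δx|,|Δy|) over the edges gives the boundary count: gcd(12,4) + gcd(3,7) + gcd(9,11) = 4+1+1 = 6.
Scaling by 4 multiplies the area by 4² = 16 (so the new area is 768) and multiplies the boundary lattice-point count by 4, giving 24.
By Pick's theorem, the interior count of the dilated polygon is 768 − 24/2 + 1 = 757.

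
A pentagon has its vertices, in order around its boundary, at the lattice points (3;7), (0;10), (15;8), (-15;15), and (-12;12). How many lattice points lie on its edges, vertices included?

Summing gcd(|Δx|,|Δy|) over the edges gives the boundary count: gcd(3,3) + gcd(15,2) + gcd(30,7) + gcd(3,3) + gcd(15,5) = 3+1+1+3+5 = 13.

13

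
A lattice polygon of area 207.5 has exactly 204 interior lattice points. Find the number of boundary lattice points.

9

Pick's theorem gives A = I + B/2 − 1, so B = 2(A − I + 1) = 2(207.5 − 204 + 1) = 9.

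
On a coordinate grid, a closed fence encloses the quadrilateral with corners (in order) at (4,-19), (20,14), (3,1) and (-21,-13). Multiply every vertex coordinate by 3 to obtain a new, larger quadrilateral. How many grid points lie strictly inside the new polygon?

3805

Using the shoelace formula, 2A = |[4·14 − 20·(-19)] + [20·1 − 3·14] + [3·(-13) − (-21)·1] + [(-21)·(-19) − 4·(-13)]| = 847, so the area is 423.5.
Along each edge there are gcd(|Δx|,|Δy|)+1 lattice points, so counting each shared vertex once the boundary has gcd(16,33) + gcd(17,13) + gcd(24,14) + gcd(25,6) = 1+1+2+1 = 5.
Scaling by 3 multiplies the area by 3² = 9 (so the new area is 7623/2) and multiplies the boundary lattice-point count by 3, giving 15.
By Pick's theorem, the interior count of the dilated polygon is 7623/2 − 15/2 + 1 = 3805.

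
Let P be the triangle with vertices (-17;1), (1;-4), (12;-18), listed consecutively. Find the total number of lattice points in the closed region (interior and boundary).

101

By the shoelace formula, twice the signed area is |[(-17)·(-4) − 1·1] + [1·(-18) − 12·(-4)] + [12·1 − (-17)·(-18)]| = 197, so the area is 197/2.
Along each edge there are gcd(|Δx|,|Δy|)+1 lattice points, so counting each shared vertex once the boundary has gcd(18,5) + gcd(11,14) + gcd(29,19) = 1+1+1 = 3.
Pick's theorem gives I = A − B/2 + 1 = 197/2 − 3/2 + 1 = 98, so the closed region contains I + B = 98 + 3 = 101 lattice points.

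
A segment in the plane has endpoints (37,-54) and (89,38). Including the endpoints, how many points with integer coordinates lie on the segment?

The number of lattice points on a segment between lattice points is gcd(|Δx|,|Δy|) + 1 = gcd(52,92) + 1 = 4 + 1 = 5.

5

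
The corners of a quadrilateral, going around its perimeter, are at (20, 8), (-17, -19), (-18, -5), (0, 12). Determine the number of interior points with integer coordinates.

The shoelace formula gives twice the area as |(20·(-19) − (-17)·8) + ((-17)·(-5) − (-18)·(-19)) + ((-18)·12 − 0·(-5)) + (0·8 − 20·12)| = 957, so the area is 478.5.
The number of boundary lattice points is Σ gcd(|Δx|,|Δy|) = gcd(37,27) + gcd(1,14) + gcd(18,17) + gcd(20,4) = 1+1+1+4 = 7.
By Pick's theorem A = I + B/2 − 1, so I = 478.5 − 7/2 + 1 = 476.

476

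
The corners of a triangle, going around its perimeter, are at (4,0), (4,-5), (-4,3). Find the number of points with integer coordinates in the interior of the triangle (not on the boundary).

14

By the shoelace formula, twice the signed area is |[4·(-5) − 4·0] + [4·3 − (-4)·(-5)] + [(-4)·0 − 4·3]| = 40, so the area is 20.
The number of boundary lattice points is Σ gcd(|Δx|,|Δy|) = gcd(0,5) + gcd(8,8) + gcd(8,3) = 5+8+1 = 14.
By Pick's theorem A = I + B/2 − 1, so I = 20 − 14/2 + 1 = 14.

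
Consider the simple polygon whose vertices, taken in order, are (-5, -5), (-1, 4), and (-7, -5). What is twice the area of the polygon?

By the shoelace formula, twice the signed area is |((-5)·4 − (-1)·(-5)) + ((-1)·(-5) − (-7)·4) + ((-7)·(-5) − (-5)·(-5))| = 18, so the area is 9.

18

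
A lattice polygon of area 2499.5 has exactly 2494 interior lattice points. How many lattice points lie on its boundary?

Pick's theorem gives A = I + B/2 − 1, so B = 2(A − I + 1) = 2(2499.5 − 2494 + 1) = 13.

13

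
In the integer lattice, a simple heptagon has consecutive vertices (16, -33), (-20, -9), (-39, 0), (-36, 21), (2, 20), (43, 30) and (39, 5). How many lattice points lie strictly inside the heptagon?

2920

The shoelace formula gives twice the area as |(16·(-9) − (-20)·(-33)) + ((-20)·0 − (-39)·(-9)) + ((-39)·21 − (-36)·0) + ((-36)·20 − 2·21) + (2·30 − 43·20) + (43·5 − 39·30) + (39·(-33) − 16·5)| = 5858, so the area is 2929.
The number of boundary lattice points is Σ gcd(|Δx|,|Δy|) = gcd(36,24) + gcd(19,9) + gcd(3,21) + gcd(38,1) + gcd(41,10) + gcd(4,25) + gcd(23,38) = 12+1+3+1+1+1+1 = 20.
Pick's theorem gives I = A − B/2 + 1 = 2929 − 20/2 + 1 = 2920.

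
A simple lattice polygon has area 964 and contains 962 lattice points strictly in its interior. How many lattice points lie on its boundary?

6

Pick's theorem gives A = I + B/2 − 1, so B = 2(A − I + 1) = 2(964 − 962 + 1) = 6.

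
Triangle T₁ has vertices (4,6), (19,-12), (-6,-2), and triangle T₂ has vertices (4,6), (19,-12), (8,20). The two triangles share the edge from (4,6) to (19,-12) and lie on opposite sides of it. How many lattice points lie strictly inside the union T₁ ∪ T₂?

287

The union is the simple quadrilateral with vertices (4,6), (-6,-2), (19,-12), (8,20) in order.
The shoelace formula gives twice the area as |[4·(-2) − (-6)·6] + [(-6)·(-12) − 19·(-2)] + [19·20 − 8·(-12)] + [8·6 − 4·20]| = 582, so the area is 291.
Along each edge there are gcd(|Δx|,|Δy|)+1 lattice points, so counting each shared vertex once the boundary has gcd(10,8) + gcd(25,10) + gcd(11,32) + gcd(4,14) = 2+5+1+2 = 10.
By Pick's theorem I = A − B/2 + 1 = 291 − 10/2 + 1 = 287.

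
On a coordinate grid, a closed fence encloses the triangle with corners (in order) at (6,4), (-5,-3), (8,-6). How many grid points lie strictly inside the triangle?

The shoelace formula gives twice the area as |(6·(-3) − (-5)·4) + ((-5)·(-6) − 8·(-3)) + (8·4 − 6·(-6))| = 124, so the area is 62.
Along each edge there are gcd(|Δx|,|Δy|)+1 lattice points, so counting each shared vertex once the boundary has gcd(11,7) + gcd(13,3) + gcd(2,10) = 1+1+2 = 4.
By Pick's theorem A = I + B/2 − 1, so I = 62 − 4/2 + 1 = 61.

61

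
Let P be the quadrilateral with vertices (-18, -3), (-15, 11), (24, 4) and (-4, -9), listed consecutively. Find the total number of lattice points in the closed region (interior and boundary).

By the shoelace formula, twice the signed area is |((-18)·11 − (-15)·(-3)) + ((-15)·4 − 24·11) + (24·(-9) − (-4)·4) + ((-4)·(-3) − (-18)·(-9))| = 917, so the area is 917/2.
The number of boundary lattice points is Σ gcd(|Δx|,|Δy|) = gcd(3,14) + gcd(39,7) + gcd(28,13) + gcd(14,6) = 1+1+1+2 = 5.
Pick's theorem gives I = A − B/2 + 1 = 917/2 − 5/2 + 1 = 457, so the closed region contains I + B = 457 + 5 = 462 lattice points.

462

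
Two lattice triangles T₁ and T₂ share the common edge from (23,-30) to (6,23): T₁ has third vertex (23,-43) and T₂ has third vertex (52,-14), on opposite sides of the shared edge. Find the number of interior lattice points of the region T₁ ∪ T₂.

The union is the simple quadrilateral with vertices (23,-30), (23,-43), (6,23), (52,-14) in order.
The shoelace formula gives twice the area as |(23·(-43) − 23·(-30)) + (23·23 − 6·(-43)) + (6·(-14) − 52·23) + (52·(-30) − 23·(-14))| = 2030, so the area is 1015.
Along each edge there are gcd(|Δx|,|Δy|)+1 lattice points, so counting each shared vertex once the boundary has gcd(0,13) + gcd(17,66) + gcd(46,37) + gcd(29,16) = 13+1+1+1 = 16.
By Pick's theorem I = A − B/2 + 1 = 1015 − 16/2 + 1 = 1008.

1008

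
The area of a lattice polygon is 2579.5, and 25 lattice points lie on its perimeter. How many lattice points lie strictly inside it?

2568

Pick's theorem A = I + B/2 − 1 rearranges to I = A − B/2 + 1 = 2579.5 − 25/2 + 1 = 2568.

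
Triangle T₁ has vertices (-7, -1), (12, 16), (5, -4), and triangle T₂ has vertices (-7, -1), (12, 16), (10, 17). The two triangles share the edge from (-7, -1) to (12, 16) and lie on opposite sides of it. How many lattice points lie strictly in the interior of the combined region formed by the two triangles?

The union is the simple quadrilateral with vertices (-7, -1), (5, -4), (12, 16), (10, 17) in order.
By the shoelace formula, twice the signed area is |((-7)·(-4) − 5·(-1)) + (5·16 − 12·(-4)) + (12·17 − 10·16) + (10·(-1) − (-7)·17)| = 314, so the area is 157.
Along each edge there are gcd(|Δx|,|Δy|)+1 lattice points, so counting each shared vertex once the boundary has gcd(12,3) + gcd(7,20) + gcd(2,1) + gcd(17,18) = 3+1+1+1 = 6.
By Pick's theorem I = A − B/2 + 1 = 157 − 6/2 + 1 = 155.

155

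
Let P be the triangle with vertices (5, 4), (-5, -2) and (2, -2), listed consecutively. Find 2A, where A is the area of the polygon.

42

Using the shoelace formula, 2A = |[5·(-2) − (-5)·4] + [(-5)·(-2) − 2·(-2)] + [2·4 − 5·(-2)]| = 42, so the area is 21.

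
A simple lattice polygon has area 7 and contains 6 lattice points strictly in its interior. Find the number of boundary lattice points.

Pick's theorem gives A = I + B/2 − 1, so B = 2(A − I + 1) = 2(7 − 6 + 1) = 4.

4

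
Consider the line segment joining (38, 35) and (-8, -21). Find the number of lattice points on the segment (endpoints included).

The number of lattice points on a segment between lattice points is gcd(|Δx|,|Δy|) + 1 = gcd(46,56) + 1 = 2 + 1 = 3.

3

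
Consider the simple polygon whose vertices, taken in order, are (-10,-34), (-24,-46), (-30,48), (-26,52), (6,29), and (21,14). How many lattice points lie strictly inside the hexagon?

By the shoelace formula, twice the signed area is |[(-10)·(-46) − (-24)·(-34)] + [(-24)·48 − (-30)·(-46)] + [(-30)·52 − (-26)·48] + [(-26)·29 − 6·52] + [6·14 − 21·29] + [21·(-34) − (-10)·14]| = 5365, so the area is 2682.5.
Summing gcd(|Δx|,|Δy|) over the edges gives the boundary count: gcd(14,12) + gcd(6,94) + gcd(4,4) + gcd(32,23) + gcd(15,15) + gcd(31,48) = 2+2+4+1+15+1 = 25.
By Pick's theorem A = I + B/2 − 1, so I = 2682.5 − 25/2 + 1 = 2671.

2671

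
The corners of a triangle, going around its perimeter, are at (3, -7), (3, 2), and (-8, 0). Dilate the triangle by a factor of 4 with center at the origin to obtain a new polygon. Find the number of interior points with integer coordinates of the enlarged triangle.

The shoelace formula gives twice the area as |[3·2 − 3·(-7)] + [3·0 − (-8)·2] + [(-8)·(-7) − 3·0]| = 99, so the area is 49.5.
Along each edge there are gcd(|Δx|,|Δy|)+1 lattice points, so counting each shared vertex once the boundary has gcd(0,9) + gcd(11,2) + gcd(11,7) = 9+1+1 = 11.
Scaling by 4 multiplies the area by 4² = 16 (so the new area is 792) and multiplies the boundary lattice-point count by 4, giving 44.
By Pick's theorem, the interior count of the dilated polygon is 792 − 44/2 + 1 = 771.

771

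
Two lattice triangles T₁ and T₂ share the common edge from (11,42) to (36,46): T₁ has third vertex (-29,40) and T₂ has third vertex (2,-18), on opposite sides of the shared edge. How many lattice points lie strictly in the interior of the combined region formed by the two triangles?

784

The union is the simple quadrilateral with vertices (11,42), (-29,40), (36,46), (2,-18) in order.
By the shoelace formula, twice the signed area is |(11·40 − (-29)·42) + ((-29)·46 − 36·40) + (36·(-18) − 2·46) + (2·42 − 11·(-18))| = 1574, so the area is 787.
The number of boundary lattice points is Σ gcd(|Δx|,|Δy|) = gcd(40,2) + gcd(65,6) + gcd(34,64) + gcd(9,60) = 2+1+2+3 = 8.
By Pick's theorem I = A − B/2 + 1 = 787 − 8/2 + 1 = 784.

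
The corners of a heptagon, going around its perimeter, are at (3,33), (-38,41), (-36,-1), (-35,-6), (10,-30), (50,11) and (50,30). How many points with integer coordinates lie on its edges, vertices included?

Summing gcd(|Δx|,|Δy|) over the edges gives the boundary count: gcd(41,8) + gcd(2,42) + gcd(1,5) + gcd(45,24) + gcd(40,41) + gcd(0,19) + gcd(47,3) = 1+2+1+3+1+19+1 = 28.

28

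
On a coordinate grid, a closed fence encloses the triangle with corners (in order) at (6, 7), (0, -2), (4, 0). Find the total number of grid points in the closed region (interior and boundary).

Using the shoelace formula, 2A = |(6·(-2) − 0·7) + (0·0 − 4·(-2)) + (4·7 − 6·0)| = 24, so the area is 12.
Summing gcd(|Δx|,|Δy|) over the edges gives the boundary count: gcd(6,9) + gcd(4,2) + gcd(2,7) = 3+2+1 = 6.
Pick's theorem gives I = A − B/2 + 1 = 12 − 6/2 + 1 = 10, so the closed region contains I + B = 10 + 6 = 16 lattice points.

16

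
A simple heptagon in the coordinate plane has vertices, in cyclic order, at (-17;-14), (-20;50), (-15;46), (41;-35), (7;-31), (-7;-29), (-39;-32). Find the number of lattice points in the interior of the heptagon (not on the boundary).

2502

The shoelace formula gives twice the area as |[(-17)·50 − (-20)·(-14)] + [(-20)·46 − (-15)·50] + [(-15)·(-35) − 41·46] + [41·(-31) − 7·(-35)] + [7·(-29) − (-7)·(-31)] + [(-7)·(-32) − (-39)·(-29)] + [(-39)·(-14) − (-17)·(-32)]| = 5012, so the area is 2506.
Summing gcd(|Δx|,|Δy|) over the edges gives the boundary count: gcd(3,64) + gcd(5,4) + gcd(56,81) + gcd(34,4) + gcd(14,2) + gcd(32,3) + gcd(22,18) = 1+1+1+2+2+1+2 = 10.
Pick's theorem gives I = A − B/2 + 1 = 2506 − 10/2 + 1 = 2502.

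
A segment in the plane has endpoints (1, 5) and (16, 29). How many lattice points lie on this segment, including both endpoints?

4

The number of lattice points on a segment between lattice points is gcd(|Δx|,|Δy|) + 1 = gcd(15,24) + 1 = 3 + 1 = 4.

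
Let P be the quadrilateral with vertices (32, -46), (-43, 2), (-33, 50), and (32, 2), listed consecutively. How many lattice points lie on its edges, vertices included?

54

The number of boundary lattice points is Σ gcd(|Δx|,|Δy|) = gcd(75,48) + gcd(10,48) + gcd(65,48) + gcd(0,48) = 3+2+1+48 = 54.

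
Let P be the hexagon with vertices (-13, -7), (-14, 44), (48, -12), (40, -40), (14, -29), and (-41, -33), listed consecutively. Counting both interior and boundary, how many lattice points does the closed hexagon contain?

3230

The shoelace formula gives twice the area as |[(-13)·44 − (-14)·(-7)] + [(-14)·(-12) − 48·44] + [48·(-40) − 40·(-12)] + [40·(-29) − 14·(-40)] + [14·(-33) − (-41)·(-29)] + [(-41)·(-7) − (-13)·(-33)]| = 6447, so the area is 6447/2.
Summing gcd(|Δx|,|Δy|) over the edges gives the boundary count: gcd(1,51) + gcd(62,56) + gcd(8,28) + gcd(26,11) + gcd(55,4) + gcd(28,26) = 1+2+4+1+1+2 = 11.
Pick's theorem gives I = A − B/2 + 1 = 6447/2 − 11/2 + 1 = 3219, so the closed region contains I + B = 3219 + 11 = 3230 lattice points.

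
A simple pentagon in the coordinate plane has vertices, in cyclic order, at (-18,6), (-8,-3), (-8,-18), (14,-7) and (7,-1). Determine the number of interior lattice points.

281

The shoelace formula gives twice the area as |[(-18)·(-3) − (-8)·6] + [(-8)·(-18) − (-8)·(-3)] + [(-8)·(-7) − 14·(-18)] + [14·(-1) − 7·(-7)] + [7·6 − (-18)·(-1)]| = 589, so the area is 589/2.
Summing gcd(|Δx|,|Δy|) over the edges gives the boundary count: gcd(10,9) + gcd(0,15) + gcd(22,11) + gcd(7,6) + gcd(25,7) = 1+15+11+1+1 = 29.
Pick's theorem gives I = A − B/2 + 1 = 589/2 − 29/2 + 1 = 281.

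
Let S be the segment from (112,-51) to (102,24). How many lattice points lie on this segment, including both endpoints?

6

The number of lattice points on a segment between lattice points is gcd(|Δx|,|Δy|) + 1 = gcd(10,75) + 1 = 5 + 1 = 6.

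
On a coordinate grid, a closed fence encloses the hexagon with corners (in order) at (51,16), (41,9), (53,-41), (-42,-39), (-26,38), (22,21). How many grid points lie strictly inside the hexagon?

The shoelace formula gives twice the area as |(51·9 − 41·16) + (41·(-41) − 53·9) + (53·(-39) − (-42)·(-41)) + ((-42)·38 − (-26)·(-39)) + ((-26)·21 − 22·38) + (22·16 − 51·21)| = 10855, so the area is 10855/2.
The number of boundary lattice points is Σ gcd(|Δx|,|Δy|) = gcd(10,7) + gcd(12,50) + gcd(95,2) + gcd(16,77) + gcd(48,17) + gcd(29,5) = 1+2+1+1+1+1 = 7.
By Pick's theorem A = I + B/2 − 1, so I = 10855/2 − 7/2 + 1 = 5425.

5425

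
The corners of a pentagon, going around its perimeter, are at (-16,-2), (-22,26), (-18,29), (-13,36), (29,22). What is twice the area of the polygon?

1937

By the shoelace formula, twice the signed area is |((-16)·26 − (-22)·(-2)) + ((-22)·29 − (-18)·26) + ((-18)·36 − (-13)·29) + ((-13)·22 − 29·36) + (29·(-2) − (-16)·22)| = 1937, so the area is 1937/2.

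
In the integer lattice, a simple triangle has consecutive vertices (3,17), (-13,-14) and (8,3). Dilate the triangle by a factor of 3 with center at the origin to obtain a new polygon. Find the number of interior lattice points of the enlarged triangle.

1702

Using the shoelace formula, 2A = |(3·(-14) − (-13)·17) + ((-13)·3 − 8·(-14)) + (8·17 − 3·3)| = 379, so the area is 379/2.
The number of boundary lattice points is Σ gcd(|Δx|,|Δy|) = gcd(16,31) + gcd(21,17) + gcd(5,14) = 1+1+1 = 3.
Scaling by 3 multiplies the area by 3² = 9 (so the new area is 1705.5) and multiplies the boundary lattice-point count by 3, giving 9.
By Pick's theorem, the interior count of the dilated polygon is 1705.5 − 9/2 + 1 = 1702.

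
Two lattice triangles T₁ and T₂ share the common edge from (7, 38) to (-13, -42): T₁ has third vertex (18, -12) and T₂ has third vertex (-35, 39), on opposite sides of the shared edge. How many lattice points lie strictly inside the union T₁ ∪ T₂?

The union is the simple quadrilateral with vertices (7, 38), (18, -12), (-13, -42), (-35, 39) in order.
By the shoelace formula, twice the signed area is |[7·(-12) − 18·38] + [18·(-42) − (-13)·(-12)] + [(-13)·39 − (-35)·(-42)] + [(-35)·38 − 7·39]| = 5260, so the area is 2630.
Summing gcd(|Δx|,|Δy|) over the edges gives the boundary count: gcd(11,50) + gcd(31,30) + gcd(22,81) + gcd(42,1) = 1+1+1+1 = 4.
By Pick's theorem I = A − B/2 + 1 = 2630 − 4/2 + 1 = 2629.

2629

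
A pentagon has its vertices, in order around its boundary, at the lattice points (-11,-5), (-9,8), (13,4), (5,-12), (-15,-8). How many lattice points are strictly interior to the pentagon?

Using the shoelace formula, 2A = |((-11)·8 − (-9)·(-5)) + ((-9)·4 − 13·8) + (13·(-12) − 5·4) + (5·(-8) − (-15)·(-12)) + ((-15)·(-5) − (-11)·(-8))| = 682, so the area is 341.
Summing gcd(|Δx|,|Δy|) over the edges gives the boundary count: gcd(2,13) + gcd(22,4) + gcd(8,16) + gcd(20,4) + gcd(4,3) = 1+2+8+4+1 = 16.
By Pick's theorem A = I + B/2 − 1, so I = 341 − 16/2 + 1 = 334.

334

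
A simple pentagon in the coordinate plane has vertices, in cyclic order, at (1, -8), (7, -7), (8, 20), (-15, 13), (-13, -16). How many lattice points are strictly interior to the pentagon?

587

By the shoelace formula, twice the signed area is |(1·(-7) − 7·(-8)) + (7·20 − 8·(-7)) + (8·13 − (-15)·20) + ((-15)·(-16) − (-13)·13) + ((-13)·(-8) − 1·(-16))| = 1178, so the area is 589.
The number of boundary lattice points is Σ gcd(|Δx|,|Δy|) = gcd(6,1) + gcd(1,27) + gcd(23,7) + gcd(2,29) + gcd(14,8) = 1+1+1+1+2 = 6.
By Pick's theorem A = I + B/2 − 1, so I = 589 − 6/2 + 1 = 587.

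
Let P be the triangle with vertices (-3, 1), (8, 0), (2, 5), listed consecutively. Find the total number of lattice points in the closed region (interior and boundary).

By the shoelace formula, twice the signed area is |((-3)·0 − 8·1) + (8·5 − 2·0) + (2·1 − (-3)·5)| = 49, so the area is 24.5.
Along each edge there are gcd(|Δx|,|Δy|)+1 lattice points, so counting each shared vertex once the boundary has gcd(11,1) + gcd(6,5) + gcd(5,4) = 1+1+1 = 3.
Pick's theorem gives I = A − B/2 + 1 = 24.5 − 3/2 + 1 = 24, so the closed region contains I + B = 24 + 3 = 27 lattice points.

27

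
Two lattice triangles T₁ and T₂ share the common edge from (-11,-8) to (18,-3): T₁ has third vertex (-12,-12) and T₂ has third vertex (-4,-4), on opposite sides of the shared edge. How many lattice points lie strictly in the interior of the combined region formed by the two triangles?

The union is the simple quadrilateral with vertices (-11,-8), (-12,-12), (18,-3), (-4,-4) in order.
By the shoelace formula, twice the signed area is |[(-11)·(-12) − (-12)·(-8)] + [(-12)·(-3) − 18·(-12)] + [18·(-4) − (-4)·(-3)] + [(-4)·(-8) − (-11)·(-4)]| = 192, so the area is 96.
Along each edge there are gcd(|Δx|,|Δy|)+1 lattice points, so counting each shared vertex once the boundary has gcd(1,4) + gcd(30,9) + gcd(22,1) + gcd(7,4) = 1+3+1+1 = 6.
By Pick's theorem I = A − B/2 + 1 = 96 − 6/2 + 1 = 94.

94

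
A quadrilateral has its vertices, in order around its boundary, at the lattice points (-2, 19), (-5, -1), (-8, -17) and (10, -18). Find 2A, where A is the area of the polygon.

The shoelace formula gives twice the area as |((-2)·(-1) − (-5)·19) + ((-5)·(-17) − (-8)·(-1)) + ((-8)·(-18) − 10·(-17)) + (10·19 − (-2)·(-18))| = 642, so the area is 321.

642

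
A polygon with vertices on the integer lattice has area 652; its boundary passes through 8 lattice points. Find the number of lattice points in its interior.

From Pick's theorem, I = A − B/2 + 1 = 652 − 8/2 + 1 = 649.

649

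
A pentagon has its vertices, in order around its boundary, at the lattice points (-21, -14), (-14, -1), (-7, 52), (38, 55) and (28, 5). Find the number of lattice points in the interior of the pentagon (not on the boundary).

2447

The shoelace formula gives twice the area as |((-21)·(-1) − (-14)·(-14)) + ((-14)·52 − (-7)·(-1)) + ((-7)·55 − 38·52) + (38·5 − 28·55) + (28·(-14) − (-21)·5)| = 4908, so the area is 2454.
Summing gcd(|Δx|,|Δy|) over the edges gives the boundary count: gcd(7,13) + gcd(7,53) + gcd(45,3) + gcd(10,50) + gcd(49,19) = 1+1+3+10+1 = 16.
Pick's theorem gives I = A − B/2 + 1 = 2454 − 16/2 + 1 = 2447.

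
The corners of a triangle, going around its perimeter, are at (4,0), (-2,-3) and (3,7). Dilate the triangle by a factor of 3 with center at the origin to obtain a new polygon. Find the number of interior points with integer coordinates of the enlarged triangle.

190

Using the shoelace formula, 2A = |[4·(-3) − (-2)·0] + [(-2)·7 − 3·(-3)] + [3·0 − 4·7]| = 45, so the area is 22.5.
Along each edge there are gcd(|Δx|,|Δy|)+1 lattice points, so counting each shared vertex once the boundary has gcd(6,3) + gcd(5,10) + gcd(1,7) = 3+5+1 = 9.
Scaling by 3 multiplies the area by 3² = 9 (so the new area is 405/2) and multiplies the boundary lattice-point count by 3, giving 27.
By Pick's theorem, the interior count of the dilated polygon is 405/2 − 27/2 + 1 = 190.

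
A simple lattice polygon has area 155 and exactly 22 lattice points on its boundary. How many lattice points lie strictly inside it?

145

From Pick's theorem, I = A − B/2 + 1 = 155 − 22/2 + 1 = 145.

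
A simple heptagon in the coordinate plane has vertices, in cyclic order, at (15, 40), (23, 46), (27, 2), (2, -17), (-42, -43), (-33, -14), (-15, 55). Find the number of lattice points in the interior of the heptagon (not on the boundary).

Using the shoelace formula, 2A = |(15·46 − 23·40) + (23·2 − 27·46) + (27·(-17) − 2·2) + (2·(-43) − (-42)·(-17)) + ((-42)·(-14) − (-33)·(-43)) + ((-33)·55 − (-15)·(-14)) + ((-15)·40 − 15·55)| = 6970, so the area is 3485.
Summing gcd(|Δx|,|Δy|) over the edges gives the boundary count: gcd(8,6) + gcd(4,44) + gcd(25,19) + gcd(44,26) + gcd(9,29) + gcd(18,69) + gcd(30,15) = 2+4+1+2+1+3+15 = 28.
By Pick's theorem A = I + B/2 − 1, so I = 3485 − 28/2 + 1 = 3472.

3472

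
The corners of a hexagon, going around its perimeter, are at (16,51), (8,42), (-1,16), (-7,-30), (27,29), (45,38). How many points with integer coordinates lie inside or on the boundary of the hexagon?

1304

The shoelace formula gives twice the area as |[16·42 − 8·51] + [8·16 − (-1)·42] + [(-1)·(-30) − (-7)·16] + [(-7)·29 − 27·(-30)] + [27·38 − 45·29] + [45·51 − 16·38]| = 2591, so the area is 1295.5.
Along each edge there are gcd(|Δx|,|Δy|)+1 lattice points, so counting each shared vertex once the boundary has gcd(8,9) + gcd(9,26) + gcd(6,46) + gcd(34,59) + gcd(18,9) + gcd(29,13) = 1+1+2+1+9+1 = 15.
Pick's theorem gives I = A − B/2 + 1 = 1295.5 − 15/2 + 1 = 1289, so the closed region contains I + B = 1289 + 15 = 1304 lattice points.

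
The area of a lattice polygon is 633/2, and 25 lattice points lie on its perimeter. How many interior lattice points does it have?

305

Pick's theorem A = I + B/2 − 1 rearranges to I = A − B/2 + 1 = 633/2 − 25/2 + 1 = 305.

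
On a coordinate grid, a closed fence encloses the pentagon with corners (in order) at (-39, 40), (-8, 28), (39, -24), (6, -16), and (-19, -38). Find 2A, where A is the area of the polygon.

4926

Using the shoelace formula, 2A = |((-39)·28 − (-8)·40) + ((-8)·(-24) − 39·28) + (39·(-16) − 6·(-24)) + (6·(-38) − (-19)·(-16)) + ((-19)·40 − (-39)·(-38))| = 4926, so the area is 2463.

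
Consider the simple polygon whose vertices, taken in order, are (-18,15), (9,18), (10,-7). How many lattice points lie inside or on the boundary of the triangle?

The shoelace formula gives twice the area as |((-18)·18 − 9·15) + (9·(-7) − 10·18) + (10·15 − (-18)·(-7))| = 678, so the area is 339.
Summing gcd(|Δx|,|Δy|) over the edges gives the boundary count: gcd(27,3) + gcd(1,25) + gcd(28,22) = 3+1+2 = 6.
Pick's theorem gives I = A − B/2 + 1 = 339 − 6/2 + 1 = 337, so the closed region contains I + B = 337 + 6 = 343 lattice points.

343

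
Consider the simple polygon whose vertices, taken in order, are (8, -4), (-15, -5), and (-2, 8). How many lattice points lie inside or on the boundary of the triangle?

By the shoelace formula, twice the signed area is |(8·(-5) − (-15)·(-4)) + ((-15)·8 − (-2)·(-5)) + ((-2)·(-4) − 8·8)| = 286, so the area is 143.
Along each edge there are gcd(|Δx|,|Δy|)+1 lattice points, so counting each shared vertex once the boundary has gcd(23,1) + gcd(13,13) + gcd(10,12) = 1+13+2 = 16.
Pick's theorem gives I = A − B/2 + 1 = 143 − 16/2 + 1 = 136, so the closed region contains I + B = 136 + 16 = 152 lattice points.

152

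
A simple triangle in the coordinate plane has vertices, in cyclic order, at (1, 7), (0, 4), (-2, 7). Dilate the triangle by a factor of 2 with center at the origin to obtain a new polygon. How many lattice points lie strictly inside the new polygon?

The shoelace formula gives twice the area as |[1·4 − 0·7] + [0·7 − (-2)·4] + [(-2)·7 − 1·7]| = 9, so the area is 4.5.
Summing gcd(|Δx|,|Δy|) over the edges gives the boundary count: gcd(1,3) + gcd(2,3) + gcd(3,0) = 1+1+3 = 5.
Scaling by 2 multiplies the area by 2² = 4 (so the new area is 18) and multiplies the boundary lattice-point count by 2, giving 10.
By Pick's theorem, the interior count of the dilated polygon is 18 − 10/2 + 1 = 14.

14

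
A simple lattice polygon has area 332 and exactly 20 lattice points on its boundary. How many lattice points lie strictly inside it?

323

From Pick's theorem, I = A − B/2 + 1 = 332 − 20/2 + 1 = 323.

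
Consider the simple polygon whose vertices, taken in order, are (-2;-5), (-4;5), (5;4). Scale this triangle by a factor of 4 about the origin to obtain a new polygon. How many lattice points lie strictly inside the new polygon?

Using the shoelace formula, 2A = |((-2)·5 − (-4)·(-5)) + ((-4)·4 − 5·5) + (5·(-5) − (-2)·4)| = 88, so the area is 44.
The number of boundary lattice points is Σ gcd(|Δx|,|Δy|) = gcd(2,10) + gcd(9,1) + gcd(7,9) = 2+1+1 = 4.
Scaling by 4 multiplies the area by 4² = 16 (so the new area is 704) and multiplies the boundary lattice-point count by 4, giving 16.
By Pick's theorem, the interior count of the dilated polygon is 704 − 16/2 + 1 = 697.

697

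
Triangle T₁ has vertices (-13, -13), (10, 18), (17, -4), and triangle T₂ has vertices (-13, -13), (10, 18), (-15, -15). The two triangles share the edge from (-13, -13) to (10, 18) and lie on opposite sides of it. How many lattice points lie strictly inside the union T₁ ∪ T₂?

367

The union is the simple quadrilateral with vertices (-13, -13), (17, -4), (10, 18), (-15, -15) in order.
By the shoelace formula, twice the signed area is |[(-13)·(-4) − 17·(-13)] + [17·18 − 10·(-4)] + [10·(-15) − (-15)·18] + [(-15)·(-13) − (-13)·(-15)]| = 739, so the area is 369.5.
Along each edge there are gcd(|Δx|,|Δy|)+1 lattice points, so counting each shared vertex once the boundary has gcd(30,9) + gcd(7,22) + gcd(25,33) + gcd(2,2) = 3+1+1+2 = 7.
By Pick's theorem I = A − B/2 + 1 = 369.5 − 7/2 + 1 = 367.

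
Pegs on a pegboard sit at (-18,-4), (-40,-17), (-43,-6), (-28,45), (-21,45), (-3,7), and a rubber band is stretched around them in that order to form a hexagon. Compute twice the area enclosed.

2637

By the shoelace formula, twice the signed area is |[(-18)·(-17) − (-40)·(-4)] + [(-40)·(-6) − (-43)·(-17)] + [(-43)·45 − (-28)·(-6)] + [(-28)·45 − (-21)·45] + [(-21)·7 − (-3)·45] + [(-3)·(-4) − (-18)·7]| = 2637, so the area is 2637/2.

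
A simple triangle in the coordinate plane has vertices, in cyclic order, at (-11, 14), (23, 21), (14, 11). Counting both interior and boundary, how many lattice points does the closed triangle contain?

By the shoelace formula, twice the signed area is |[(-11)·21 − 23·14] + [23·11 − 14·21] + [14·14 − (-11)·11]| = 277, so the area is 138.5.
Along each edge there are gcd(|Δx|,|Δy|)+1 lattice points, so counting each shared vertex once the boundary has gcd(34,7) + gcd(9,10) + gcd(25,3) = 1+1+1 = 3.
Pick's theorem gives I = A − B/2 + 1 = 138.5 − 3/2 + 1 = 138, so the closed region contains I + B = 138 + 3 = 141 lattice points.

141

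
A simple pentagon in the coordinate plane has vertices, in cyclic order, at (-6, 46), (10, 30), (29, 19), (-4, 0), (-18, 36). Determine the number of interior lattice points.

990

Using the shoelace formula, 2A = |[(-6)·30 − 10·46] + [10·19 − 29·30] + [29·0 − (-4)·19] + [(-4)·36 − (-18)·0] + [(-18)·46 − (-6)·36]| = 2000, so the area is 1000.
Summing gcd(|Δx|,|Δy|) over the edges gives the boundary count: gcd(16,16) + gcd(19,11) + gcd(33,19) + gcd(14,36) + gcd(12,10) = 16+1+1+2+2 = 22.
By Pick's theorem A = I + B/2 − 1, so I = 1000 − 22/2 + 1 = 990.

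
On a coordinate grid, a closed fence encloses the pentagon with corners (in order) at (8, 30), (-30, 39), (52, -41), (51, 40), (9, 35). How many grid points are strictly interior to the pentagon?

2998

By the shoelace formula, twice the signed area is |(8·39 − (-30)·30) + ((-30)·(-41) − 52·39) + (52·40 − 51·(-41)) + (51·35 − 9·40) + (9·30 − 8·35)| = 6000, so the area is 3000.
Along each edge there are gcd(|Δx|,|Δy|)+1 lattice points, so counting each shared vertex once the boundary has gcd(38,9) + gcd(82,80) + gcd(1,81) + gcd(42,5) + gcd(1,5) = 1+2+1+1+1 = 6.
By Pick's theorem A = I + B/2 − 1, so I = 3000 − 6/2 + 1 = 2998.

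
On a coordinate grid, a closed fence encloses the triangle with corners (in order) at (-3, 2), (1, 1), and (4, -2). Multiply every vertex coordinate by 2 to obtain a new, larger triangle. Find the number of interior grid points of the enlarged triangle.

The shoelace formula gives twice the area as |((-3)·1 − 1·2) + (1·(-2) − 4·1) + (4·2 − (-3)·(-2))| = 9, so the area is 4.5.
Along each edge there are gcd(|Δx|,|Δy|)+1 lattice points, so counting each shared vertex once the boundary has gcd(4,1) + gcd(3,3) + gcd(7,4) = 1+3+1 = 5.
Scaling by 2 multiplies the area by 2² = 4 (so the new area is 18) and multiplies the boundary lattice-point count by 2, giving 10.
By Pick's theorem, the interior count of the dilated polygon is 18 − 10/2 + 1 = 14.

14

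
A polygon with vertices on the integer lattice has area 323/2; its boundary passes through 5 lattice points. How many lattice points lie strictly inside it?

160

From Pick's theorem, I = A − B/2 + 1 = 323/2 − 5/2 + 1 = 160.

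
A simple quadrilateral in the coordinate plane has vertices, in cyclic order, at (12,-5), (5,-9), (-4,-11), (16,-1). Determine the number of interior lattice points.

24

By the shoelace formula, twice the signed area is |(12·(-9) − 5·(-5)) + (5·(-11) − (-4)·(-9)) + ((-4)·(-1) − 16·(-11)) + (16·(-5) − 12·(-1))| = 62, so the area is 31.
Along each edge there are gcd(|Δx|,|Δy|)+1 lattice points, so counting each shared vertex once the boundary has gcd(7,4) + gcd(9,2) + gcd(20,10) + gcd(4,4) = 1+1+10+4 = 16.
By Pick's theorem A = I + B/2 − 1, so I = 31 − 16/2 + 1 = 24.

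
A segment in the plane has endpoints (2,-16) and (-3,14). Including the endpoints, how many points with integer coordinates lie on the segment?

6

The number of lattice points on a segment between lattice points is gcd(|Δx|,|Δy|) + 1 = gcd(5,30) + 1 = 5 + 1 = 6.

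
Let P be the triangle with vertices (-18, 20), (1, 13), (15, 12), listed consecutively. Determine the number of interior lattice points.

39

By the shoelace formula, twice the signed area is |[(-18)·13 − 1·20] + [1·12 − 15·13] + [15·20 − (-18)·12]| = 79, so the area is 79/2.
Summing gcd(|Δx|,|Δy|) over the edges gives the boundary count: gcd(19,7) + gcd(14,1) + gcd(33,8) = 1+1+1 = 3.
Pick's theorem gives I = A − B/2 + 1 = 79/2 − 3/2 + 1 = 39.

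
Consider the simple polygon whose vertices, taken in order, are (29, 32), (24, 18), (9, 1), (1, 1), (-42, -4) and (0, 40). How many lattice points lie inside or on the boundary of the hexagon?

1597

The shoelace formula gives twice the area as |[29·18 − 24·32] + [24·1 − 9·18] + [9·1 − 1·1] + [1·(-4) − (-42)·1] + [(-42)·40 − 0·(-4)] + [0·32 − 29·40]| = 3178, so the area is 1589.
Summing gcd(|Δx|,|Δy|) over the edges gives the boundary count: gcd(5,14) + gcd(15,17) + gcd(8,0) + gcd(43,5) + gcd(42,44) + gcd(29,8) = 1+1+8+1+2+1 = 14.
Pick's theorem gives I = A − B/2 + 1 = 1589 − 14/2 + 1 = 1583, so the closed region contains I + B = 1583 + 14 = 1597 lattice points.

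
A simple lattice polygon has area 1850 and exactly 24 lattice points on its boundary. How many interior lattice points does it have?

1839

From Pick's theorem, I = A − B/2 + 1 = 1850 − 24/2 + 1 = 1839.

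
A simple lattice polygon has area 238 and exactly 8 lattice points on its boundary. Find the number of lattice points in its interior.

235

Pick's theorem A = I + B/2 − 1 rearranges to I = A − B/2 + 1 = 238 − 8/2 + 1 = 235.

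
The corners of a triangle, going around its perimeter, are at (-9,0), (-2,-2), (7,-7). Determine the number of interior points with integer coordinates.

The shoelace formula gives twice the area as |((-9)·(-2) − (-2)·0) + ((-2)·(-7) − 7·(-2)) + (7·0 − (-9)·(-7))| = 17, so the area is 17/2.
The number of boundary lattice points is Σ gcd(|Δx|,|Δy|) = gcd(7,2) + gcd(9,5) + gcd(16,7) = 1+1+1 = 3.
By Pick's theorem A = I + B/2 − 1, so I = 17/2 − 3/2 + 1 = 8.

8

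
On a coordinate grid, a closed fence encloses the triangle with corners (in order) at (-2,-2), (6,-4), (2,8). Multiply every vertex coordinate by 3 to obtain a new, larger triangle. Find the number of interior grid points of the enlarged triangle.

The shoelace formula gives twice the area as |[(-2)·(-4) − 6·(-2)] + [6·8 − 2·(-4)] + [2·(-2) − (-2)·8]| = 88, so the area is 44.
Along each edge there are gcd(|Δx|,|Δy|)+1 lattice points, so counting each shared vertex once the boundary has gcd(8,2) + gcd(4,12) + gcd(4,10) = 2+4+2 = 8.
Scaling by 3 multiplies the area by 3² = 9 (so the new area is 396) and multiplies the boundary lattice-point count by 3, giving 24.
By Pick's theorem, the interior count of the dilated polygon is 396 − 24/2 + 1 = 385.

385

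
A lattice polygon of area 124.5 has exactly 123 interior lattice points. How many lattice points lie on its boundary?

Pick's theorem gives A = I + B/2 − 1, so B = 2(A − I + 1) = 2(124.5 − 123 + 1) = 5.

5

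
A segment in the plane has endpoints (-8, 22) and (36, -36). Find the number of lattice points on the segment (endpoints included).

3

The number of lattice points on a segment between lattice points is gcd(|Δx|,|Δy|) + 1 = gcd(44,58) + 1 = 2 + 1 = 3.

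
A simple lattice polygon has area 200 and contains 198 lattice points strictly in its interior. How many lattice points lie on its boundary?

6

Pick's theorem gives A = I + B/2 − 1, so B = 2(A − I + 1) = 2(200 − 198 + 1) = 6.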